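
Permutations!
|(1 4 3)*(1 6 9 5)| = 6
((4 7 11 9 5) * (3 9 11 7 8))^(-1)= (11)(3 8 4 5 9)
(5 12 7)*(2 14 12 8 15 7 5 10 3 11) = (2 14 12 5 8 15 7 10 3 11) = [0, 1, 14, 11, 4, 8, 6, 10, 15, 9, 3, 2, 5, 13, 12, 7]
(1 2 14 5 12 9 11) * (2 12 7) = (1 12 9 11)(2 14 5 7) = [0, 12, 14, 3, 4, 7, 6, 2, 8, 11, 10, 1, 9, 13, 5]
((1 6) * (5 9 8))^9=((1 6)(5 9 8))^9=(9)(1 6)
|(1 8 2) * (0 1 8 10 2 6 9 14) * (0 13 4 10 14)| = 10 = |(0 1 14 13 4 10 2 8 6 9)|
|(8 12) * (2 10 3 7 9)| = 10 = |(2 10 3 7 9)(8 12)|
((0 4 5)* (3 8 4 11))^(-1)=(0 5 4 8 3 11)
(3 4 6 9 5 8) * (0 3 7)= (0 3 4 6 9 5 8 7)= [3, 1, 2, 4, 6, 8, 9, 0, 7, 5]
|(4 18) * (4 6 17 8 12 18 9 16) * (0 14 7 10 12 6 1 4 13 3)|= 12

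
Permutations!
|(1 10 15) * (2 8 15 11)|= 6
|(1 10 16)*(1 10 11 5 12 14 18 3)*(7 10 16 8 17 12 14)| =30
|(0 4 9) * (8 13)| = |(0 4 9)(8 13)| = 6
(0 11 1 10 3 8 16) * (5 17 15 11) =(0 5 17 15 11 1 10 3 8 16) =[5, 10, 2, 8, 4, 17, 6, 7, 16, 9, 3, 1, 12, 13, 14, 11, 0, 15]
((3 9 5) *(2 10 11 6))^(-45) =((2 10 11 6)(3 9 5))^(-45) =(2 6 11 10)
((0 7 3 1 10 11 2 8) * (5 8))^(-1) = ((0 7 3 1 10 11 2 5 8))^(-1) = (0 8 5 2 11 10 1 3 7)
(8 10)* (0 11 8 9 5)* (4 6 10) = [11, 1, 2, 3, 6, 0, 10, 7, 4, 5, 9, 8] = (0 11 8 4 6 10 9 5)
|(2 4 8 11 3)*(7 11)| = 6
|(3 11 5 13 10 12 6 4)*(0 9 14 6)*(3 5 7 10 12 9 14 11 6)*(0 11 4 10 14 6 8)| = 13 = |(0 6 10 9 4 5 13 12 11 7 14 3 8)|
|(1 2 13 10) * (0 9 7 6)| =4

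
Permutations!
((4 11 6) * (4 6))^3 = ((4 11))^3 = (4 11)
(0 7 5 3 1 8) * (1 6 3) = [7, 8, 2, 6, 4, 1, 3, 5, 0] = (0 7 5 1 8)(3 6)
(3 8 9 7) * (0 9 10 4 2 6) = (0 9 7 3 8 10 4 2 6) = [9, 1, 6, 8, 2, 5, 0, 3, 10, 7, 4]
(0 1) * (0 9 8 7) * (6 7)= (0 1 9 8 6 7)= [1, 9, 2, 3, 4, 5, 7, 0, 6, 8]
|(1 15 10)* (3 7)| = |(1 15 10)(3 7)| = 6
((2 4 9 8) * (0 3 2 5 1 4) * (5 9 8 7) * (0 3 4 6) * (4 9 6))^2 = (0 7 1 8)(4 6 9 5)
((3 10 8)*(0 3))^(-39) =((0 3 10 8))^(-39) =(0 3 10 8)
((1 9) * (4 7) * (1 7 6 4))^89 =((1 9 7)(4 6))^89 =(1 7 9)(4 6)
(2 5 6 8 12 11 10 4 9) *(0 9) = (0 9 2 5 6 8 12 11 10 4) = [9, 1, 5, 3, 0, 6, 8, 7, 12, 2, 4, 10, 11]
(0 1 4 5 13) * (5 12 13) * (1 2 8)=(0 2 8 1 4 12 13)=[2, 4, 8, 3, 12, 5, 6, 7, 1, 9, 10, 11, 13, 0]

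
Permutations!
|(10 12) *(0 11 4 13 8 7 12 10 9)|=8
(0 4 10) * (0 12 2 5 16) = (0 4 10 12 2 5 16) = [4, 1, 5, 3, 10, 16, 6, 7, 8, 9, 12, 11, 2, 13, 14, 15, 0]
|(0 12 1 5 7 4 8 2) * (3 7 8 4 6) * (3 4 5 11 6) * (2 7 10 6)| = |(0 12 1 11 2)(3 10 6 4 5 8 7)| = 35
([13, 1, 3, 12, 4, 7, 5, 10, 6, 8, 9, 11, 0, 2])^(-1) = [12, 1, 13, 2, 4, 6, 8, 5, 9, 10, 7, 11, 3, 0]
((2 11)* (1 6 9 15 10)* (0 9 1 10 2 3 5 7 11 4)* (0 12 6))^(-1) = (0 1 6 12 4 2 15 9)(3 11 7 5)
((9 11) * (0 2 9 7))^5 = (11)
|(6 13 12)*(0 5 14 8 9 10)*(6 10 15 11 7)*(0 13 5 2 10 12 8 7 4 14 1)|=|(0 2 10 13 8 9 15 11 4 14 7 6 5 1)|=14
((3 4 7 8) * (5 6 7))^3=(3 6)(4 7)(5 8)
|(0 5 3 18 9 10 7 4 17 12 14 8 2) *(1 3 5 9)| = 30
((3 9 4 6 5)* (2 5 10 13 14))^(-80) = (2 5 3 9 4 6 10 13 14)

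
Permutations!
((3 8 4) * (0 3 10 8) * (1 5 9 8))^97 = ((0 3)(1 5 9 8 4 10))^97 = (0 3)(1 5 9 8 4 10)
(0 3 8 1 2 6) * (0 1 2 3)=(1 3 8 2 6)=[0, 3, 6, 8, 4, 5, 1, 7, 2]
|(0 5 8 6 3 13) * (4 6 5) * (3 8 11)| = |(0 4 6 8 5 11 3 13)| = 8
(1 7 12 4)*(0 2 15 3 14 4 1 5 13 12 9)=(0 2 15 3 14 4 5 13 12 1 7 9)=[2, 7, 15, 14, 5, 13, 6, 9, 8, 0, 10, 11, 1, 12, 4, 3]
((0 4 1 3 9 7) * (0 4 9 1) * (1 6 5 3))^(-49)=(0 4 7 9)(3 5 6)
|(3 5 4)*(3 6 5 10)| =|(3 10)(4 6 5)| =6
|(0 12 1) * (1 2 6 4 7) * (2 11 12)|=6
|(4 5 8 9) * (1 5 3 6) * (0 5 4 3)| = 8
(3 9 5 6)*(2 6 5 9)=[0, 1, 6, 2, 4, 5, 3, 7, 8, 9]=(9)(2 6 3)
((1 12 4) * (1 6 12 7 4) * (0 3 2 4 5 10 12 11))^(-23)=(0 3 2 4 6 11)(1 5 12 7 10)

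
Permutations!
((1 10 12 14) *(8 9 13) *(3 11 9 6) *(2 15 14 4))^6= (1 14 15 2 4 12 10)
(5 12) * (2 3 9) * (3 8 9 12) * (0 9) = (0 9 2 8)(3 12 5) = [9, 1, 8, 12, 4, 3, 6, 7, 0, 2, 10, 11, 5]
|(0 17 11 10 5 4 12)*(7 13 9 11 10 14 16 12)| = |(0 17 10 5 4 7 13 9 11 14 16 12)| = 12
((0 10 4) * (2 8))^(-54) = (10)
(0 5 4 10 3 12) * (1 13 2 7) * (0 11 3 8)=(0 5 4 10 8)(1 13 2 7)(3 12 11)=[5, 13, 7, 12, 10, 4, 6, 1, 0, 9, 8, 3, 11, 2]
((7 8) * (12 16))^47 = (7 8)(12 16)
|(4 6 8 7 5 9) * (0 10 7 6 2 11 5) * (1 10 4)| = 18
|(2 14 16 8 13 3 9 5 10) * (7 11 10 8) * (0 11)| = |(0 11 10 2 14 16 7)(3 9 5 8 13)| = 35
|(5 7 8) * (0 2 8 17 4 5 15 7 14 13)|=10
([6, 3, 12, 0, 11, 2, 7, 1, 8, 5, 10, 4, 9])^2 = [7, 0, 9, 6, 4, 12, 1, 3, 8, 2, 10, 11, 5]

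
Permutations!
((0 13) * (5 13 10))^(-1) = ((0 10 5 13))^(-1) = (0 13 5 10)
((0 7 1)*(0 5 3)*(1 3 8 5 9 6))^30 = (9)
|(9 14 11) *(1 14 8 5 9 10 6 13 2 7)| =24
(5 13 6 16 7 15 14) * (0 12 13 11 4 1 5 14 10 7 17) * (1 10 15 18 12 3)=[3, 5, 2, 1, 10, 11, 16, 18, 8, 9, 7, 4, 13, 6, 14, 15, 17, 0, 12]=(0 3 1 5 11 4 10 7 18 12 13 6 16 17)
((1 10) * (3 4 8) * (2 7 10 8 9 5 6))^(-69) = ((1 8 3 4 9 5 6 2 7 10))^(-69) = (1 8 3 4 9 5 6 2 7 10)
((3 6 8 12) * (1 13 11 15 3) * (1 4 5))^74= ((1 13 11 15 3 6 8 12 4 5))^74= (1 3 4 11 8)(5 15 12 13 6)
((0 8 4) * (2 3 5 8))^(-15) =(0 5)(2 8)(3 4)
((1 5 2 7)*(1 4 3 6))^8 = ((1 5 2 7 4 3 6))^8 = (1 5 2 7 4 3 6)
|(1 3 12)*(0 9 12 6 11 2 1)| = 15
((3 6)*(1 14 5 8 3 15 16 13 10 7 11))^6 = (1 15)(3 7)(5 13)(6 11)(8 10)(14 16)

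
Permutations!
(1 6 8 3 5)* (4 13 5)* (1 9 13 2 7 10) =(1 6 8 3 4 2 7 10)(5 9 13) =[0, 6, 7, 4, 2, 9, 8, 10, 3, 13, 1, 11, 12, 5]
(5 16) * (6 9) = (5 16)(6 9) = [0, 1, 2, 3, 4, 16, 9, 7, 8, 6, 10, 11, 12, 13, 14, 15, 5]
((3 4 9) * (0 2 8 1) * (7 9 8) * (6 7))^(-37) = (0 1 8 4 3 9 7 6 2) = ((0 2 6 7 9 3 4 8 1))^(-37)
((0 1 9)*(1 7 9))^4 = ((0 7 9))^4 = (0 7 9)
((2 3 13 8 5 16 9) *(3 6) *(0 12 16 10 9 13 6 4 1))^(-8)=((0 12 16 13 8 5 10 9 2 4 1)(3 6))^(-8)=(0 13 10 4 12 8 9 1 16 5 2)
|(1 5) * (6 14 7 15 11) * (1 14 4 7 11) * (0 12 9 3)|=8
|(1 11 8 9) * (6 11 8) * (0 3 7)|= |(0 3 7)(1 8 9)(6 11)|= 6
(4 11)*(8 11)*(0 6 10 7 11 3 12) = (0 6 10 7 11 4 8 3 12) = [6, 1, 2, 12, 8, 5, 10, 11, 3, 9, 7, 4, 0]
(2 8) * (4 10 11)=(2 8)(4 10 11)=[0, 1, 8, 3, 10, 5, 6, 7, 2, 9, 11, 4]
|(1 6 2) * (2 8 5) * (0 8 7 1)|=|(0 8 5 2)(1 6 7)|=12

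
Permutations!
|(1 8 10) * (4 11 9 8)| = 6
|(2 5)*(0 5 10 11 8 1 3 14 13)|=10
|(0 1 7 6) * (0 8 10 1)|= 5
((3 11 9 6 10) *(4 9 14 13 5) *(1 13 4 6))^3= (1 6 11 9 5 3 4 13 10 14)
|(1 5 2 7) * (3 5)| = 5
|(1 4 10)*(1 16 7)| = 5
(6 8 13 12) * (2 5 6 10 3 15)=[0, 1, 5, 15, 4, 6, 8, 7, 13, 9, 3, 11, 10, 12, 14, 2]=(2 5 6 8 13 12 10 3 15)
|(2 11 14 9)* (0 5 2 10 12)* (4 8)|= 8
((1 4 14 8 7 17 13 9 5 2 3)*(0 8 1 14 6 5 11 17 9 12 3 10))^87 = ((0 8 7 9 11 17 13 12 3 14 1 4 6 5 2 10))^87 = (0 12 2 17 6 9 1 8 3 10 13 5 11 4 7 14)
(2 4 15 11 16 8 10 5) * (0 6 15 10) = [6, 1, 4, 3, 10, 2, 15, 7, 0, 9, 5, 16, 12, 13, 14, 11, 8] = (0 6 15 11 16 8)(2 4 10 5)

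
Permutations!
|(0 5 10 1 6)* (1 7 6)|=5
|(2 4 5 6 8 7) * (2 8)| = 4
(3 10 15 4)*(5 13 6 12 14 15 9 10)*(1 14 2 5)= (1 14 15 4 3)(2 5 13 6 12)(9 10)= [0, 14, 5, 1, 3, 13, 12, 7, 8, 10, 9, 11, 2, 6, 15, 4]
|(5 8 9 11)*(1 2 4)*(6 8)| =|(1 2 4)(5 6 8 9 11)| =15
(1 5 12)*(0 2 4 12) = (0 2 4 12 1 5) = [2, 5, 4, 3, 12, 0, 6, 7, 8, 9, 10, 11, 1]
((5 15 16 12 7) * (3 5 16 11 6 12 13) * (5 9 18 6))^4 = (3 12)(5 15 11)(6 13)(7 9)(16 18)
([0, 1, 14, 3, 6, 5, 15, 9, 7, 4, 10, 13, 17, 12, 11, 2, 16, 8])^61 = (2 14 11 13 12 17 8 7 9 4 6 15)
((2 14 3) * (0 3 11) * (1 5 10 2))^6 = ((0 3 1 5 10 2 14 11))^6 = (0 14 10 1)(2 5 3 11)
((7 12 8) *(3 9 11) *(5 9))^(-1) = (3 11 9 5)(7 8 12)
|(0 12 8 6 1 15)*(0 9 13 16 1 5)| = |(0 12 8 6 5)(1 15 9 13 16)| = 5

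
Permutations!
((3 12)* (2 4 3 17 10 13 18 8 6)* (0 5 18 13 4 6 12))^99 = (18)(2 6) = ((0 5 18 8 12 17 10 4 3)(2 6))^99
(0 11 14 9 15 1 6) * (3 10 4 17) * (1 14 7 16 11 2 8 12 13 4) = (0 2 8 12 13 4 17 3 10 1 6)(7 16 11)(9 15 14) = [2, 6, 8, 10, 17, 5, 0, 16, 12, 15, 1, 7, 13, 4, 9, 14, 11, 3]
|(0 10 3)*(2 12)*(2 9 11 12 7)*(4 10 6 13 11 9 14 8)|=|(0 6 13 11 12 14 8 4 10 3)(2 7)|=10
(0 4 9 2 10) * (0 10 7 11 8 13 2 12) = (0 4 9 12)(2 7 11 8 13) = [4, 1, 7, 3, 9, 5, 6, 11, 13, 12, 10, 8, 0, 2]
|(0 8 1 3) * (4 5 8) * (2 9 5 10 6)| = |(0 4 10 6 2 9 5 8 1 3)| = 10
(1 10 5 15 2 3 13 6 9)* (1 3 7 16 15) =(1 10 5)(2 7 16 15)(3 13 6 9) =[0, 10, 7, 13, 4, 1, 9, 16, 8, 3, 5, 11, 12, 6, 14, 2, 15]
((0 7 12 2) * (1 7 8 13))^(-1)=((0 8 13 1 7 12 2))^(-1)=(0 2 12 7 1 13 8)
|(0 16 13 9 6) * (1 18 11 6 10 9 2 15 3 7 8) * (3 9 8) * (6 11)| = |(0 16 13 2 15 9 10 8 1 18 6)(3 7)| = 22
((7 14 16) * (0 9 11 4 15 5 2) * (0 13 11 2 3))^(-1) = (0 3 5 15 4 11 13 2 9)(7 16 14) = ((0 9 2 13 11 4 15 5 3)(7 14 16))^(-1)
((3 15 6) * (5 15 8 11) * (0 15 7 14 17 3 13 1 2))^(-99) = (0 13)(1 15)(2 6)(3 17 14 7 5 11 8)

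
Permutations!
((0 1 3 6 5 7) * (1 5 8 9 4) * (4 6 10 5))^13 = (0 7 5 10 3 1 4)(6 8 9)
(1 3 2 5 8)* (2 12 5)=(1 3 12 5 8)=[0, 3, 2, 12, 4, 8, 6, 7, 1, 9, 10, 11, 5]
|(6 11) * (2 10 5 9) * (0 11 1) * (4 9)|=|(0 11 6 1)(2 10 5 4 9)|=20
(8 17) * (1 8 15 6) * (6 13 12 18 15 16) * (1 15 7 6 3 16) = (1 8 17)(3 16)(6 15 13 12 18 7) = [0, 8, 2, 16, 4, 5, 15, 6, 17, 9, 10, 11, 18, 12, 14, 13, 3, 1, 7]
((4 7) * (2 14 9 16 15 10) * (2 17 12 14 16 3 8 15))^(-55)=(2 16)(3 8 15 10 17 12 14 9)(4 7)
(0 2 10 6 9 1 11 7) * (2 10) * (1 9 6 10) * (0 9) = [1, 11, 2, 3, 4, 5, 6, 9, 8, 0, 10, 7] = (0 1 11 7 9)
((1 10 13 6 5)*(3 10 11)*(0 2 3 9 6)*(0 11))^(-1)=(0 1 5 6 9 11 13 10 3 2)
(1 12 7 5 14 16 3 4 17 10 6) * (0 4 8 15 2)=(0 4 17 10 6 1 12 7 5 14 16 3 8 15 2)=[4, 12, 0, 8, 17, 14, 1, 5, 15, 9, 6, 11, 7, 13, 16, 2, 3, 10]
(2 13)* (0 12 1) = (0 12 1)(2 13) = [12, 0, 13, 3, 4, 5, 6, 7, 8, 9, 10, 11, 1, 2]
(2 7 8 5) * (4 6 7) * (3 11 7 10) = [0, 1, 4, 11, 6, 2, 10, 8, 5, 9, 3, 7] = (2 4 6 10 3 11 7 8 5)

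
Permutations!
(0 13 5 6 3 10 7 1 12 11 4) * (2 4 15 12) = [13, 2, 4, 10, 0, 6, 3, 1, 8, 9, 7, 15, 11, 5, 14, 12] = (0 13 5 6 3 10 7 1 2 4)(11 15 12)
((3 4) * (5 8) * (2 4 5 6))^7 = (2 4 3 5 8 6)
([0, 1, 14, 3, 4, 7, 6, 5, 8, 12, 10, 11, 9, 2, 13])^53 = [0, 1, 13, 3, 4, 7, 6, 5, 8, 12, 10, 11, 9, 14, 2]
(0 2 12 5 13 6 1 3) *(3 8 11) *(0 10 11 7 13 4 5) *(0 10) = (0 2 12 10 11 3)(1 8 7 13 6)(4 5) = [2, 8, 12, 0, 5, 4, 1, 13, 7, 9, 11, 3, 10, 6]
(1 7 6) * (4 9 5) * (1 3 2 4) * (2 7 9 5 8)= (1 9 8 2 4 5)(3 7 6)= [0, 9, 4, 7, 5, 1, 3, 6, 2, 8]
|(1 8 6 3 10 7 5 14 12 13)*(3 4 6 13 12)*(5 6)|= 21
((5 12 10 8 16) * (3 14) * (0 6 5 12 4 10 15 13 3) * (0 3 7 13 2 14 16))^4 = (0 10 5)(2 12 3)(4 6 8)(14 15 16)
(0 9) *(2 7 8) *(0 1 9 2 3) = [2, 9, 7, 0, 4, 5, 6, 8, 3, 1] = (0 2 7 8 3)(1 9)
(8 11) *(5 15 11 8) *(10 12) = (5 15 11)(10 12) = [0, 1, 2, 3, 4, 15, 6, 7, 8, 9, 12, 5, 10, 13, 14, 11]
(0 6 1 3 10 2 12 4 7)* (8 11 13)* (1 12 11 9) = (0 6 12 4 7)(1 3 10 2 11 13 8 9) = [6, 3, 11, 10, 7, 5, 12, 0, 9, 1, 2, 13, 4, 8]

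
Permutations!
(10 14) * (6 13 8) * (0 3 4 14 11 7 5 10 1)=(0 3 4 14 1)(5 10 11 7)(6 13 8)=[3, 0, 2, 4, 14, 10, 13, 5, 6, 9, 11, 7, 12, 8, 1]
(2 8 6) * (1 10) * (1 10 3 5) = [0, 3, 8, 5, 4, 1, 2, 7, 6, 9, 10] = (10)(1 3 5)(2 8 6)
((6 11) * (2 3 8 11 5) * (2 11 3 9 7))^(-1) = ((2 9 7)(3 8)(5 11 6))^(-1) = (2 7 9)(3 8)(5 6 11)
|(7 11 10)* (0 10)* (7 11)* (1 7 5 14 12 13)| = |(0 10 11)(1 7 5 14 12 13)| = 6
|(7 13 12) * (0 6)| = 6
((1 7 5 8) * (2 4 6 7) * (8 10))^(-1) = (1 8 10 5 7 6 4 2)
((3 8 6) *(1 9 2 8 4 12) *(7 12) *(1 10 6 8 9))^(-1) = ((2 9)(3 4 7 12 10 6))^(-1) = (2 9)(3 6 10 12 7 4)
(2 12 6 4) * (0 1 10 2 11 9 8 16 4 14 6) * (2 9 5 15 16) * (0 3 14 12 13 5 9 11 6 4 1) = (1 10 11 9 8 2 13 5 15 16)(3 14 4 6 12) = [0, 10, 13, 14, 6, 15, 12, 7, 2, 8, 11, 9, 3, 5, 4, 16, 1]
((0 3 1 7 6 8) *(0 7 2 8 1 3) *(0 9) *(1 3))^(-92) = (9)(1 6 8)(2 3 7)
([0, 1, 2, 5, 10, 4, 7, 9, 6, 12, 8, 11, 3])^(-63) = [0, 1, 2, 3, 4, 5, 6, 7, 8, 9, 10, 11, 12]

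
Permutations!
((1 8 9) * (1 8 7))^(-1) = (1 7)(8 9)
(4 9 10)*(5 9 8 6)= (4 8 6 5 9 10)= [0, 1, 2, 3, 8, 9, 5, 7, 6, 10, 4]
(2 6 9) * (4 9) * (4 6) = (2 4 9) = [0, 1, 4, 3, 9, 5, 6, 7, 8, 2]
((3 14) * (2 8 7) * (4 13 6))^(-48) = (14)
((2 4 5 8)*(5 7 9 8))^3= (2 9 4 8 7)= ((2 4 7 9 8))^3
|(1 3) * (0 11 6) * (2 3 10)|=12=|(0 11 6)(1 10 2 3)|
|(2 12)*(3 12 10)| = 4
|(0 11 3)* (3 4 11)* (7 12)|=|(0 3)(4 11)(7 12)|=2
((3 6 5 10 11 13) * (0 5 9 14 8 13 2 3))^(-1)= ((0 5 10 11 2 3 6 9 14 8 13))^(-1)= (0 13 8 14 9 6 3 2 11 10 5)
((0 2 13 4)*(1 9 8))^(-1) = ((0 2 13 4)(1 9 8))^(-1) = (0 4 13 2)(1 8 9)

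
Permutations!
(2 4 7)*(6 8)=(2 4 7)(6 8)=[0, 1, 4, 3, 7, 5, 8, 2, 6]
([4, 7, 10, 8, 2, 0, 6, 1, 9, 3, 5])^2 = [2, 1, 5, 9, 10, 4, 6, 7, 3, 8, 0]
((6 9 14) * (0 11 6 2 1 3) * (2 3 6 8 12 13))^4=((0 11 8 12 13 2 1 6 9 14 3))^4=(0 13 9 11 2 14 8 1 3 12 6)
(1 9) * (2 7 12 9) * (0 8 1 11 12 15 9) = (0 8 1 2 7 15 9 11 12) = [8, 2, 7, 3, 4, 5, 6, 15, 1, 11, 10, 12, 0, 13, 14, 9]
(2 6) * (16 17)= [0, 1, 6, 3, 4, 5, 2, 7, 8, 9, 10, 11, 12, 13, 14, 15, 17, 16]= (2 6)(16 17)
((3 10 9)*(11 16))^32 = (16)(3 9 10)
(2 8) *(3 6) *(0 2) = [2, 1, 8, 6, 4, 5, 3, 7, 0] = (0 2 8)(3 6)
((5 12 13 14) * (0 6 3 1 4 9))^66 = ((0 6 3 1 4 9)(5 12 13 14))^66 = (5 13)(12 14)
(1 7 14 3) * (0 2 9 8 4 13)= (0 2 9 8 4 13)(1 7 14 3)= [2, 7, 9, 1, 13, 5, 6, 14, 4, 8, 10, 11, 12, 0, 3]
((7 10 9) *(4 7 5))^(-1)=((4 7 10 9 5))^(-1)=(4 5 9 10 7)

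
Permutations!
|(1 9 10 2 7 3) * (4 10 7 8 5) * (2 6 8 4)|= 12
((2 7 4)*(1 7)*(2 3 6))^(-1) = ((1 7 4 3 6 2))^(-1) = (1 2 6 3 4 7)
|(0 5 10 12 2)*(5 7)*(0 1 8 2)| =|(0 7 5 10 12)(1 8 2)| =15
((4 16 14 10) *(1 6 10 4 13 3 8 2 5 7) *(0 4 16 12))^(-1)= (0 12 4)(1 7 5 2 8 3 13 10 6)(14 16)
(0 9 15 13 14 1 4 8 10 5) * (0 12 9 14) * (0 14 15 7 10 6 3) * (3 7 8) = (0 15 13 14 1 4 3)(5 12 9 8 6 7 10) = [15, 4, 2, 0, 3, 12, 7, 10, 6, 8, 5, 11, 9, 14, 1, 13]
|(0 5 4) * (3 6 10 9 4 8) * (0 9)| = |(0 5 8 3 6 10)(4 9)| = 6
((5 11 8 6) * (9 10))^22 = (5 8)(6 11)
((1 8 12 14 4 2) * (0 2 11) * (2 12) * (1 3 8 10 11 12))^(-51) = (14)(0 1 10 11)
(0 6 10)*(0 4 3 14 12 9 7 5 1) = (0 6 10 4 3 14 12 9 7 5 1) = [6, 0, 2, 14, 3, 1, 10, 5, 8, 7, 4, 11, 9, 13, 12]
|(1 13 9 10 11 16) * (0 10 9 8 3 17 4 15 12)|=12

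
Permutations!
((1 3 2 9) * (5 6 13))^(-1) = (1 9 2 3)(5 13 6)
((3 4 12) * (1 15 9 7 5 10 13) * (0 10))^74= (0 13 15 7)(1 9 5 10)(3 12 4)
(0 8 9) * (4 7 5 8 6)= [6, 1, 2, 3, 7, 8, 4, 5, 9, 0]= (0 6 4 7 5 8 9)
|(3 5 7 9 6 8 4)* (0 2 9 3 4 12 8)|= 12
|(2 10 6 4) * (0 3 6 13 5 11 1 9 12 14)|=|(0 3 6 4 2 10 13 5 11 1 9 12 14)|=13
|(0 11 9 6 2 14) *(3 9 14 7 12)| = 6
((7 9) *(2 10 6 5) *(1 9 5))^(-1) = ((1 9 7 5 2 10 6))^(-1) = (1 6 10 2 5 7 9)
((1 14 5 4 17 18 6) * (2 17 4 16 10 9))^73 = ((1 14 5 16 10 9 2 17 18 6))^73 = (1 16 2 6 5 9 18 14 10 17)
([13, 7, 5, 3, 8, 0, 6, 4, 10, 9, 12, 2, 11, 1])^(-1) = (0 5 2 11 12 10 8 4 7 1 13)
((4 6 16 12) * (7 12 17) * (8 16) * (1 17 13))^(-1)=((1 17 7 12 4 6 8 16 13))^(-1)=(1 13 16 8 6 4 12 7 17)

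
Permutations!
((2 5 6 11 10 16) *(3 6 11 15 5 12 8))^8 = ((2 12 8 3 6 15 5 11 10 16))^8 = (2 10 5 6 8)(3 12 16 11 15)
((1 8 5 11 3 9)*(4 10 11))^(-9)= ((1 8 5 4 10 11 3 9))^(-9)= (1 9 3 11 10 4 5 8)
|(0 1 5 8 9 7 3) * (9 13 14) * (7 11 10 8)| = 30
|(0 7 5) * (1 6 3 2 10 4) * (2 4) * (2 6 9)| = |(0 7 5)(1 9 2 10 6 3 4)| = 21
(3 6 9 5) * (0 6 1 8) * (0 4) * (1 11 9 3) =[6, 8, 2, 11, 0, 1, 3, 7, 4, 5, 10, 9] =(0 6 3 11 9 5 1 8 4)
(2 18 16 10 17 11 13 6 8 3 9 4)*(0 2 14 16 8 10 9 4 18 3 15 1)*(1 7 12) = [2, 0, 3, 4, 14, 5, 10, 12, 15, 18, 17, 13, 1, 6, 16, 7, 9, 11, 8] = (0 2 3 4 14 16 9 18 8 15 7 12 1)(6 10 17 11 13)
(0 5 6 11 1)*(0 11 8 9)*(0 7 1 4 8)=[5, 11, 2, 3, 8, 6, 0, 1, 9, 7, 10, 4]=(0 5 6)(1 11 4 8 9 7)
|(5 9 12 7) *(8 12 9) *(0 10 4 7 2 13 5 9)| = 5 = |(0 10 4 7 9)(2 13 5 8 12)|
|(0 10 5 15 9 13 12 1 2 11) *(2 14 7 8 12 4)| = 45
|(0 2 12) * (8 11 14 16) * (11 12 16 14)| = 5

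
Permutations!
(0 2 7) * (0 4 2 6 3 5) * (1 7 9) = (0 6 3 5)(1 7 4 2 9) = [6, 7, 9, 5, 2, 0, 3, 4, 8, 1]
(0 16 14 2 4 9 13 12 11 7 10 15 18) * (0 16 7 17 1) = [7, 0, 4, 3, 9, 5, 6, 10, 8, 13, 15, 17, 11, 12, 2, 18, 14, 1, 16] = (0 7 10 15 18 16 14 2 4 9 13 12 11 17 1)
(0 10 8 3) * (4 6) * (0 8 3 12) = [10, 1, 2, 8, 6, 5, 4, 7, 12, 9, 3, 11, 0] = (0 10 3 8 12)(4 6)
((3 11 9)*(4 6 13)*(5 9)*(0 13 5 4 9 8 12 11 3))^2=((0 13 9)(4 6 5 8 12 11))^2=(0 9 13)(4 5 12)(6 8 11)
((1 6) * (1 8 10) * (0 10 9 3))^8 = ((0 10 1 6 8 9 3))^8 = (0 10 1 6 8 9 3)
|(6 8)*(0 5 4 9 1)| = 10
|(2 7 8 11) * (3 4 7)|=|(2 3 4 7 8 11)|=6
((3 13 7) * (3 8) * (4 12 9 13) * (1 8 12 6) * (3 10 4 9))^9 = (1 6 4 10 8)(3 12 7 13 9)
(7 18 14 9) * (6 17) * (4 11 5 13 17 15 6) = (4 11 5 13 17)(6 15)(7 18 14 9) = [0, 1, 2, 3, 11, 13, 15, 18, 8, 7, 10, 5, 12, 17, 9, 6, 16, 4, 14]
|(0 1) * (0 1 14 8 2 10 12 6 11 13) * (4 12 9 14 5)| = |(0 5 4 12 6 11 13)(2 10 9 14 8)| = 35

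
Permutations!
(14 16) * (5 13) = (5 13)(14 16) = [0, 1, 2, 3, 4, 13, 6, 7, 8, 9, 10, 11, 12, 5, 16, 15, 14]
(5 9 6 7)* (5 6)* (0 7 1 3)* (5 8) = (0 7 6 1 3)(5 9 8) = [7, 3, 2, 0, 4, 9, 1, 6, 5, 8]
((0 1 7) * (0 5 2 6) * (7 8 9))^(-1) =((0 1 8 9 7 5 2 6))^(-1) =(0 6 2 5 7 9 8 1)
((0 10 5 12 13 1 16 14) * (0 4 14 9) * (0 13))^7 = (0 12 5 10)(1 13 9 16)(4 14)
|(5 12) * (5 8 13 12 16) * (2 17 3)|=6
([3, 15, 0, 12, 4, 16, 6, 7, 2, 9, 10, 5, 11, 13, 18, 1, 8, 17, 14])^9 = [3, 15, 0, 12, 4, 16, 6, 7, 2, 9, 10, 5, 11, 13, 18, 1, 8, 17, 14]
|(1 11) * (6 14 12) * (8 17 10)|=|(1 11)(6 14 12)(8 17 10)|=6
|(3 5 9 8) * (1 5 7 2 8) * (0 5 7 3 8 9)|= 4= |(0 5)(1 7 2 9)|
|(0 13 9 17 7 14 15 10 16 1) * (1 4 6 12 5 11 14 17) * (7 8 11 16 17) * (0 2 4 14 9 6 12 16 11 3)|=|(0 13 6 16 14 15 10 17 8 3)(1 2 4 12 5 11 9)|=70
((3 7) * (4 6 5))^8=((3 7)(4 6 5))^8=(7)(4 5 6)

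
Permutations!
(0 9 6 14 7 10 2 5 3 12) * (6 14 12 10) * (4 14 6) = (0 9 6 12)(2 5 3 10)(4 14 7) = [9, 1, 5, 10, 14, 3, 12, 4, 8, 6, 2, 11, 0, 13, 7]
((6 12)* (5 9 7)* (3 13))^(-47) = (3 13)(5 9 7)(6 12)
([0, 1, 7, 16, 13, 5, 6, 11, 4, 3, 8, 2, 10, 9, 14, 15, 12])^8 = [0, 1, 11, 3, 4, 5, 6, 2, 8, 9, 10, 7, 12, 13, 14, 15, 16]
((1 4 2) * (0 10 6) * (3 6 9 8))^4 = (0 3 9)(1 4 2)(6 8 10)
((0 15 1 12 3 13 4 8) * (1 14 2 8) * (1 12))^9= ((0 15 14 2 8)(3 13 4 12))^9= (0 8 2 14 15)(3 13 4 12)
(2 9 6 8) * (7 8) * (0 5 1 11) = (0 5 1 11)(2 9 6 7 8) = [5, 11, 9, 3, 4, 1, 7, 8, 2, 6, 10, 0]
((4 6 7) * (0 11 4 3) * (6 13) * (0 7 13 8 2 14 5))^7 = (14)(3 7)(6 13)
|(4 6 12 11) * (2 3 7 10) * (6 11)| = 4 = |(2 3 7 10)(4 11)(6 12)|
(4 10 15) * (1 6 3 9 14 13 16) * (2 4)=(1 6 3 9 14 13 16)(2 4 10 15)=[0, 6, 4, 9, 10, 5, 3, 7, 8, 14, 15, 11, 12, 16, 13, 2, 1]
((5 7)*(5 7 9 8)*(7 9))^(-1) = ((5 7 9 8))^(-1) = (5 8 9 7)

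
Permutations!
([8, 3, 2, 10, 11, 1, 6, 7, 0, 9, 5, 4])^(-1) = [8, 5, 2, 1, 11, 10, 6, 7, 0, 9, 3, 4]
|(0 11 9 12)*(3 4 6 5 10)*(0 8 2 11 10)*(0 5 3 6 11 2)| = |(0 10 6 3 4 11 9 12 8)| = 9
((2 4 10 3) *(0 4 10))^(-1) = (0 4)(2 3 10)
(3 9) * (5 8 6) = [0, 1, 2, 9, 4, 8, 5, 7, 6, 3] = (3 9)(5 8 6)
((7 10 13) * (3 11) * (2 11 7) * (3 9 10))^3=((2 11 9 10 13)(3 7))^3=(2 10 11 13 9)(3 7)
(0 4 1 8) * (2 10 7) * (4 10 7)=(0 10 4 1 8)(2 7)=[10, 8, 7, 3, 1, 5, 6, 2, 0, 9, 4]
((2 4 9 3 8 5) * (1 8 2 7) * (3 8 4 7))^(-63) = ((1 4 9 8 5 3 2 7))^(-63) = (1 4 9 8 5 3 2 7)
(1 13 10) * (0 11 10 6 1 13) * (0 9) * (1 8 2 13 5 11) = [1, 9, 13, 3, 4, 11, 8, 7, 2, 0, 5, 10, 12, 6] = (0 1 9)(2 13 6 8)(5 11 10)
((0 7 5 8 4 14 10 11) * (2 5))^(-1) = (0 11 10 14 4 8 5 2 7)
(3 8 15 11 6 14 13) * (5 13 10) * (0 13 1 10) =(0 13 3 8 15 11 6 14)(1 10 5) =[13, 10, 2, 8, 4, 1, 14, 7, 15, 9, 5, 6, 12, 3, 0, 11]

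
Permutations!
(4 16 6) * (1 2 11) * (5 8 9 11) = [0, 2, 5, 3, 16, 8, 4, 7, 9, 11, 10, 1, 12, 13, 14, 15, 6] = (1 2 5 8 9 11)(4 16 6)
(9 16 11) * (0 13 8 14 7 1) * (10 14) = (0 13 8 10 14 7 1)(9 16 11) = [13, 0, 2, 3, 4, 5, 6, 1, 10, 16, 14, 9, 12, 8, 7, 15, 11]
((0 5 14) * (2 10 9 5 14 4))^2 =((0 14)(2 10 9 5 4))^2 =(14)(2 9 4 10 5)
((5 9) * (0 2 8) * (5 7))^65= (0 8 2)(5 7 9)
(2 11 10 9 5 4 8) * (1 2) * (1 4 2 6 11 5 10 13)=(1 6 11 13)(2 5)(4 8)(9 10)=[0, 6, 5, 3, 8, 2, 11, 7, 4, 10, 9, 13, 12, 1]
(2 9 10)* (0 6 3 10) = [6, 1, 9, 10, 4, 5, 3, 7, 8, 0, 2] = (0 6 3 10 2 9)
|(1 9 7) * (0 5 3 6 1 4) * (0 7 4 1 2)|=|(0 5 3 6 2)(1 9 4 7)|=20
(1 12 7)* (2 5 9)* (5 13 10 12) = (1 5 9 2 13 10 12 7) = [0, 5, 13, 3, 4, 9, 6, 1, 8, 2, 12, 11, 7, 10]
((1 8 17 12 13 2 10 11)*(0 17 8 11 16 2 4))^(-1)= (0 4 13 12 17)(1 11)(2 16 10)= ((0 17 12 13 4)(1 11)(2 10 16))^(-1)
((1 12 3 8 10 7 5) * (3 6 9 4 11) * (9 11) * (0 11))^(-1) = ((0 11 3 8 10 7 5 1 12 6)(4 9))^(-1) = (0 6 12 1 5 7 10 8 3 11)(4 9)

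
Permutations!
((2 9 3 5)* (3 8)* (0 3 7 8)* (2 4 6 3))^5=((0 2 9)(3 5 4 6)(7 8))^5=(0 9 2)(3 5 4 6)(7 8)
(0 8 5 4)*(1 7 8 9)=(0 9 1 7 8 5 4)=[9, 7, 2, 3, 0, 4, 6, 8, 5, 1]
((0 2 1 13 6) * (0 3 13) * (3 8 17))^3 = (3 8 13 17 6)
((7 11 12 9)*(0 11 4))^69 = ((0 11 12 9 7 4))^69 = (0 9)(4 12)(7 11)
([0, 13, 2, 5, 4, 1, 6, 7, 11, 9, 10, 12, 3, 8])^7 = [0, 1, 2, 3, 4, 5, 6, 7, 8, 9, 10, 11, 12, 13]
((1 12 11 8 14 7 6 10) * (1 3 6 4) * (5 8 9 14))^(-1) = ((1 12 11 9 14 7 4)(3 6 10)(5 8))^(-1) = (1 4 7 14 9 11 12)(3 10 6)(5 8)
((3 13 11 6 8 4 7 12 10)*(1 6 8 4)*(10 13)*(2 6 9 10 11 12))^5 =(1 8 11 3 10 9)(2 6 4 7)(12 13)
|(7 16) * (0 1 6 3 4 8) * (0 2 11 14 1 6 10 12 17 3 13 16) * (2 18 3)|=140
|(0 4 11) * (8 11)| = |(0 4 8 11)| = 4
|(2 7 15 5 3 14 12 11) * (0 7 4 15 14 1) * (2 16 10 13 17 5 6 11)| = 16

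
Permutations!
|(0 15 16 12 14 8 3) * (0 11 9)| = 9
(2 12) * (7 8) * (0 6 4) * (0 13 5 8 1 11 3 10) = [6, 11, 12, 10, 13, 8, 4, 1, 7, 9, 0, 3, 2, 5] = (0 6 4 13 5 8 7 1 11 3 10)(2 12)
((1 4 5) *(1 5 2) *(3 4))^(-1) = ((5)(1 3 4 2))^(-1) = (5)(1 2 4 3)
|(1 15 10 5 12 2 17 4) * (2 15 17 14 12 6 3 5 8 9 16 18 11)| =|(1 17 4)(2 14 12 15 10 8 9 16 18 11)(3 5 6)| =30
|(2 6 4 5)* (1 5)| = |(1 5 2 6 4)| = 5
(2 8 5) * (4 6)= [0, 1, 8, 3, 6, 2, 4, 7, 5]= (2 8 5)(4 6)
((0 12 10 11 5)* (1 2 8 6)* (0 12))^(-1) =((1 2 8 6)(5 12 10 11))^(-1) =(1 6 8 2)(5 11 10 12)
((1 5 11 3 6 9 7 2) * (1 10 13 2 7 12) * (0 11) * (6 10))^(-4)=(0 9 10 5 6 3 1 2 11 12 13)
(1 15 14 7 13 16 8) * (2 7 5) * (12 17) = [0, 15, 7, 3, 4, 2, 6, 13, 1, 9, 10, 11, 17, 16, 5, 14, 8, 12] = (1 15 14 5 2 7 13 16 8)(12 17)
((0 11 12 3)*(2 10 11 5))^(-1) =(0 3 12 11 10 2 5)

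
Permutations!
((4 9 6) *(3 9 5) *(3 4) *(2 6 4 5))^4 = (2 4 9 3 6)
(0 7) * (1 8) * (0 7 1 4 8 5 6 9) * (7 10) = (0 1 5 6 9)(4 8)(7 10) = [1, 5, 2, 3, 8, 6, 9, 10, 4, 0, 7]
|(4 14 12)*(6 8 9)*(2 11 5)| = |(2 11 5)(4 14 12)(6 8 9)| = 3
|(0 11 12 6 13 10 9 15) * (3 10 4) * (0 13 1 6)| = |(0 11 12)(1 6)(3 10 9 15 13 4)| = 6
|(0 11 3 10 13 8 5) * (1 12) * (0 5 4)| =14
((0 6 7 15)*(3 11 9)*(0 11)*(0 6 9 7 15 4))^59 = (0 6 7 9 15 4 3 11)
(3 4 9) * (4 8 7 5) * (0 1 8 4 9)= (0 1 8 7 5 9 3 4)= [1, 8, 2, 4, 0, 9, 6, 5, 7, 3]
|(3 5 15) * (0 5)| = 4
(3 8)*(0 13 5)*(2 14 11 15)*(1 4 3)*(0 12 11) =(0 13 5 12 11 15 2 14)(1 4 3 8) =[13, 4, 14, 8, 3, 12, 6, 7, 1, 9, 10, 15, 11, 5, 0, 2]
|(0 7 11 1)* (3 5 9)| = |(0 7 11 1)(3 5 9)| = 12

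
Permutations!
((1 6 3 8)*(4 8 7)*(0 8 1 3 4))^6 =(0 3)(7 8)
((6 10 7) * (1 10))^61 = (1 10 7 6)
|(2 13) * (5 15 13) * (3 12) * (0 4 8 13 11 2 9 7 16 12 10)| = 20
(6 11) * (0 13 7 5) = [13, 1, 2, 3, 4, 0, 11, 5, 8, 9, 10, 6, 12, 7] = (0 13 7 5)(6 11)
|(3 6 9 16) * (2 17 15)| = |(2 17 15)(3 6 9 16)| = 12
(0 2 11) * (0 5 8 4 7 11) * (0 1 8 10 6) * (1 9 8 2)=[1, 2, 9, 3, 7, 10, 0, 11, 4, 8, 6, 5]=(0 1 2 9 8 4 7 11 5 10 6)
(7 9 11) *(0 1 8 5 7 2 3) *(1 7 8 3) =(0 7 9 11 2 1 3)(5 8) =[7, 3, 1, 0, 4, 8, 6, 9, 5, 11, 10, 2]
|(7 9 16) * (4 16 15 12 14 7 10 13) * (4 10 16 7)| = 6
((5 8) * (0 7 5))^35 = (0 8 5 7)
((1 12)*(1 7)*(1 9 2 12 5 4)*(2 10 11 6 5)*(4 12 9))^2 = (1 9 11 5 7)(2 10 6 12 4)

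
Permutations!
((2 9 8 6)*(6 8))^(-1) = (2 6 9)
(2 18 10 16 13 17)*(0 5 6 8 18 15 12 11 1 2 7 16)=(0 5 6 8 18 10)(1 2 15 12 11)(7 16 13 17)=[5, 2, 15, 3, 4, 6, 8, 16, 18, 9, 0, 1, 11, 17, 14, 12, 13, 7, 10]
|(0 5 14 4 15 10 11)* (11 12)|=8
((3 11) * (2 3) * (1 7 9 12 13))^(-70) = (13)(2 11 3)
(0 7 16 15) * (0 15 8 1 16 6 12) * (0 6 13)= (0 7 13)(1 16 8)(6 12)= [7, 16, 2, 3, 4, 5, 12, 13, 1, 9, 10, 11, 6, 0, 14, 15, 8]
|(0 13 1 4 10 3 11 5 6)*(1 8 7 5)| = 30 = |(0 13 8 7 5 6)(1 4 10 3 11)|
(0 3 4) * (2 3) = (0 2 3 4) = [2, 1, 3, 4, 0]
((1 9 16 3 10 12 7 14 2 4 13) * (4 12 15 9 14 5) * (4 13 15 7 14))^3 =((1 4 15 9 16 3 10 7 5 13)(2 12 14))^3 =(1 9 10 13 15 3 5 4 16 7)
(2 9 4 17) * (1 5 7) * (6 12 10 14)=(1 5 7)(2 9 4 17)(6 12 10 14)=[0, 5, 9, 3, 17, 7, 12, 1, 8, 4, 14, 11, 10, 13, 6, 15, 16, 2]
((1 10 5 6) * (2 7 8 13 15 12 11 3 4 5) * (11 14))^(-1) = (1 6 5 4 3 11 14 12 15 13 8 7 2 10)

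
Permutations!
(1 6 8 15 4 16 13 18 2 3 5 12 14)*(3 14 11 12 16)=[0, 6, 14, 5, 3, 16, 8, 7, 15, 9, 10, 12, 11, 18, 1, 4, 13, 17, 2]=(1 6 8 15 4 3 5 16 13 18 2 14)(11 12)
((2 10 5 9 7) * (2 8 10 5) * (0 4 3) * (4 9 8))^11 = ((0 9 7 4 3)(2 5 8 10))^11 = (0 9 7 4 3)(2 10 8 5)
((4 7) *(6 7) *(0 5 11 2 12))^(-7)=((0 5 11 2 12)(4 6 7))^(-7)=(0 2 5 12 11)(4 7 6)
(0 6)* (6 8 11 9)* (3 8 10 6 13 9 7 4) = (0 10 6)(3 8 11 7 4)(9 13) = [10, 1, 2, 8, 3, 5, 0, 4, 11, 13, 6, 7, 12, 9]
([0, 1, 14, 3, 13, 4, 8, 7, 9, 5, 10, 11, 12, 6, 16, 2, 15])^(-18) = (2 16)(14 15)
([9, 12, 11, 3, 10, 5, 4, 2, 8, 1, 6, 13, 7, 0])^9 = (0 9 1 12 7 2 11 13)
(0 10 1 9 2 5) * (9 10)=(0 9 2 5)(1 10)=[9, 10, 5, 3, 4, 0, 6, 7, 8, 2, 1]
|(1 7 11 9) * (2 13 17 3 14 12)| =|(1 7 11 9)(2 13 17 3 14 12)| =12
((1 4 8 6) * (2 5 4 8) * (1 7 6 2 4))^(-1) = ((1 8 2 5)(6 7))^(-1) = (1 5 2 8)(6 7)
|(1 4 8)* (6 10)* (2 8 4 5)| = 4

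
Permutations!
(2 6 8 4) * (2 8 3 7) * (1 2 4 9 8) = [0, 2, 6, 7, 1, 5, 3, 4, 9, 8] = (1 2 6 3 7 4)(8 9)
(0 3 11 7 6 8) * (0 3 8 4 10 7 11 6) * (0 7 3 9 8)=(11)(3 6 4 10)(8 9)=[0, 1, 2, 6, 10, 5, 4, 7, 9, 8, 3, 11]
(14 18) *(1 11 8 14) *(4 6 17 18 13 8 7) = (1 11 7 4 6 17 18)(8 14 13) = [0, 11, 2, 3, 6, 5, 17, 4, 14, 9, 10, 7, 12, 8, 13, 15, 16, 18, 1]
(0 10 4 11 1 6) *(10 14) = (0 14 10 4 11 1 6) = [14, 6, 2, 3, 11, 5, 0, 7, 8, 9, 4, 1, 12, 13, 10]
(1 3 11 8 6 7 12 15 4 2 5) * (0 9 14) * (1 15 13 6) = (0 9 14)(1 3 11 8)(2 5 15 4)(6 7 12 13) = [9, 3, 5, 11, 2, 15, 7, 12, 1, 14, 10, 8, 13, 6, 0, 4]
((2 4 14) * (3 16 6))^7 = (2 4 14)(3 16 6)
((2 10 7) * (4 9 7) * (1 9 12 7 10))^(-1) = (1 2 7 12 4 10 9) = ((1 9 10 4 12 7 2))^(-1)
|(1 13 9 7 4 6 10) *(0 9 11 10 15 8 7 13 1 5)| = |(0 9 13 11 10 5)(4 6 15 8 7)| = 30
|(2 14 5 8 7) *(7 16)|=6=|(2 14 5 8 16 7)|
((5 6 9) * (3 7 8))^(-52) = (3 8 7)(5 9 6)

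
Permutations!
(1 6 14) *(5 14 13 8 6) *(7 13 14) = (1 5 7 13 8 6 14) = [0, 5, 2, 3, 4, 7, 14, 13, 6, 9, 10, 11, 12, 8, 1]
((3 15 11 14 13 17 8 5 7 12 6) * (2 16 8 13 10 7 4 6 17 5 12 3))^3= ((2 16 8 12 17 13 5 4 6)(3 15 11 14 10 7))^3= (2 12 5)(3 14)(4 16 17)(6 8 13)(7 11)(10 15)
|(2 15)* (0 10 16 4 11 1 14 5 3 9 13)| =|(0 10 16 4 11 1 14 5 3 9 13)(2 15)| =22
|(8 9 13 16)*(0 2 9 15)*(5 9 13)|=6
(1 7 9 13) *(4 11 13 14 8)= (1 7 9 14 8 4 11 13)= [0, 7, 2, 3, 11, 5, 6, 9, 4, 14, 10, 13, 12, 1, 8]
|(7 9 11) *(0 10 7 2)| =6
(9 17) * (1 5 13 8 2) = (1 5 13 8 2)(9 17) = [0, 5, 1, 3, 4, 13, 6, 7, 2, 17, 10, 11, 12, 8, 14, 15, 16, 9]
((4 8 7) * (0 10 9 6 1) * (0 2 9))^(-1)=(0 10)(1 6 9 2)(4 7 8)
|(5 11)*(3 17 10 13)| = |(3 17 10 13)(5 11)| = 4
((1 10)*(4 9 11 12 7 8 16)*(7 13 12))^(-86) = (4 8 11)(7 9 16)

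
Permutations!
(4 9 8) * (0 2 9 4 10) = (0 2 9 8 10) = [2, 1, 9, 3, 4, 5, 6, 7, 10, 8, 0]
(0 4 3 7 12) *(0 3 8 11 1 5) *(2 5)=(0 4 8 11 1 2 5)(3 7 12)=[4, 2, 5, 7, 8, 0, 6, 12, 11, 9, 10, 1, 3]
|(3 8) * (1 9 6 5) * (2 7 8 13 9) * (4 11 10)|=|(1 2 7 8 3 13 9 6 5)(4 11 10)|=9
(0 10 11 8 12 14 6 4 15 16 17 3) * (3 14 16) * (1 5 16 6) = [10, 5, 2, 0, 15, 16, 4, 7, 12, 9, 11, 8, 6, 13, 1, 3, 17, 14] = (0 10 11 8 12 6 4 15 3)(1 5 16 17 14)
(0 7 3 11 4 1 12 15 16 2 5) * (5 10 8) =[7, 12, 10, 11, 1, 0, 6, 3, 5, 9, 8, 4, 15, 13, 14, 16, 2] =(0 7 3 11 4 1 12 15 16 2 10 8 5)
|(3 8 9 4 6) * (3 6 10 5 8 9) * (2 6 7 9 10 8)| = |(2 6 7 9 4 8 3 10 5)| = 9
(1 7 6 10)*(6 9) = (1 7 9 6 10) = [0, 7, 2, 3, 4, 5, 10, 9, 8, 6, 1]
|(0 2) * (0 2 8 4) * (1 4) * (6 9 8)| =6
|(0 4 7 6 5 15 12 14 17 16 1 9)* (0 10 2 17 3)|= 18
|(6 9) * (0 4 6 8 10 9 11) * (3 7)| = |(0 4 6 11)(3 7)(8 10 9)| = 12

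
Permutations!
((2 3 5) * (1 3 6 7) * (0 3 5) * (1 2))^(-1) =(0 3)(1 5)(2 7 6) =((0 3)(1 5)(2 6 7))^(-1)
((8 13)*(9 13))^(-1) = (8 13 9)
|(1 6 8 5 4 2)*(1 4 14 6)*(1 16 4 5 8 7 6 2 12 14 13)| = 8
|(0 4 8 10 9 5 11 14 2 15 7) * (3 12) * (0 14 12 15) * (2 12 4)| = 30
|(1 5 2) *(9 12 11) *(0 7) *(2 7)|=15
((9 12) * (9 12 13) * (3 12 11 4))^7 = (3 4 11 12)(9 13)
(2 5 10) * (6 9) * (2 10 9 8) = (10)(2 5 9 6 8) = [0, 1, 5, 3, 4, 9, 8, 7, 2, 6, 10]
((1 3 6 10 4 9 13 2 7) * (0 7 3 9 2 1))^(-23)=(0 7)(1 9 13)(2 6 4 3 10)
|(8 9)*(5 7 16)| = 6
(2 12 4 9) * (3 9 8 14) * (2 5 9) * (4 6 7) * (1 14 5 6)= (1 14 3 2 12)(4 8 5 9 6 7)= [0, 14, 12, 2, 8, 9, 7, 4, 5, 6, 10, 11, 1, 13, 3]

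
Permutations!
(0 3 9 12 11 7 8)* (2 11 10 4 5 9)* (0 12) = (0 3 2 11 7 8 12 10 4 5 9) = [3, 1, 11, 2, 5, 9, 6, 8, 12, 0, 4, 7, 10]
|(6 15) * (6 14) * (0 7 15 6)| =4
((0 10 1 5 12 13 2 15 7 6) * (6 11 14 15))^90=((0 10 1 5 12 13 2 6)(7 11 14 15))^90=(0 1 12 2)(5 13 6 10)(7 14)(11 15)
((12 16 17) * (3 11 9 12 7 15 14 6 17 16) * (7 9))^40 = (3 14 12 15 9 7 17 11 6)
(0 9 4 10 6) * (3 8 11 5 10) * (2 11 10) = (0 9 4 3 8 10 6)(2 11 5) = [9, 1, 11, 8, 3, 2, 0, 7, 10, 4, 6, 5]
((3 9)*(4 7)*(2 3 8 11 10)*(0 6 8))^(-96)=(11)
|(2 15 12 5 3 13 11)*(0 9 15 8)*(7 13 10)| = 12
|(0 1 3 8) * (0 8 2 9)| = 5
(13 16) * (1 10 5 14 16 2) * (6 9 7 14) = [0, 10, 1, 3, 4, 6, 9, 14, 8, 7, 5, 11, 12, 2, 16, 15, 13] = (1 10 5 6 9 7 14 16 13 2)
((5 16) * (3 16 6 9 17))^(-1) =((3 16 5 6 9 17))^(-1) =(3 17 9 6 5 16)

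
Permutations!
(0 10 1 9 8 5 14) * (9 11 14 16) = [10, 11, 2, 3, 4, 16, 6, 7, 5, 8, 1, 14, 12, 13, 0, 15, 9] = (0 10 1 11 14)(5 16 9 8)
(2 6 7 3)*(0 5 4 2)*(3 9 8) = (0 5 4 2 6 7 9 8 3) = [5, 1, 6, 0, 2, 4, 7, 9, 3, 8]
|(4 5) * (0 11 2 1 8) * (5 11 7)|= 8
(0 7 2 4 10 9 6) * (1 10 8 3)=(0 7 2 4 8 3 1 10 9 6)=[7, 10, 4, 1, 8, 5, 0, 2, 3, 6, 9]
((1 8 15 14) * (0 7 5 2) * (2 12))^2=(0 5 2 7 12)(1 15)(8 14)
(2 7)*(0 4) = (0 4)(2 7) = [4, 1, 7, 3, 0, 5, 6, 2]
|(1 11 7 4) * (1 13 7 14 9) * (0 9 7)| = |(0 9 1 11 14 7 4 13)| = 8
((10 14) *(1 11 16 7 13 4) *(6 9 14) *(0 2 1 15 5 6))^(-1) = ((0 2 1 11 16 7 13 4 15 5 6 9 14 10))^(-1) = (0 10 14 9 6 5 15 4 13 7 16 11 1 2)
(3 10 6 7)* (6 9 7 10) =(3 6 10 9 7) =[0, 1, 2, 6, 4, 5, 10, 3, 8, 7, 9]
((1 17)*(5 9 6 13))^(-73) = ((1 17)(5 9 6 13))^(-73) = (1 17)(5 13 6 9)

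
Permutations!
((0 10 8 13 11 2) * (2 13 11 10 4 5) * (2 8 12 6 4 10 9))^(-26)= ((0 10 12 6 4 5 8 11 13 9 2))^(-26)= (0 11 6 2 8 12 9 5 10 13 4)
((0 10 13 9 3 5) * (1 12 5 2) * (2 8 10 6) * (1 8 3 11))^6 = ((0 6 2 8 10 13 9 11 1 12 5))^6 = (0 9 6 11 2 1 8 12 10 5 13)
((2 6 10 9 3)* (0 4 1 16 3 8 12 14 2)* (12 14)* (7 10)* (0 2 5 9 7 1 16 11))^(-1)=((0 4 16 3 2 6 1 11)(5 9 8 14)(7 10))^(-1)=(0 11 1 6 2 3 16 4)(5 14 8 9)(7 10)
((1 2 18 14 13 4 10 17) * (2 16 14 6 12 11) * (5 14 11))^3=((1 16 11 2 18 6 12 5 14 13 4 10 17))^3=(1 2 12 13 17 11 6 14 10 16 18 5 4)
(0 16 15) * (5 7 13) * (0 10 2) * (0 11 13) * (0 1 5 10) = (0 16 15)(1 5 7)(2 11 13 10) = [16, 5, 11, 3, 4, 7, 6, 1, 8, 9, 2, 13, 12, 10, 14, 0, 15]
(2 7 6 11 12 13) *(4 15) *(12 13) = [0, 1, 7, 3, 15, 5, 11, 6, 8, 9, 10, 13, 12, 2, 14, 4] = (2 7 6 11 13)(4 15)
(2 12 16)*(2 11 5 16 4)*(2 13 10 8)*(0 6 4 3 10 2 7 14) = (0 6 4 13 2 12 3 10 8 7 14)(5 16 11) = [6, 1, 12, 10, 13, 16, 4, 14, 7, 9, 8, 5, 3, 2, 0, 15, 11]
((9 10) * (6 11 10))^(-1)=(6 9 10 11)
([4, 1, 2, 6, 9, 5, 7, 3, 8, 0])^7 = (0 4 9)(3 6 7)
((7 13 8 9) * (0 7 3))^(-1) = (0 3 9 8 13 7)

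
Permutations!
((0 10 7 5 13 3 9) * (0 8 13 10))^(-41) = (3 13 8 9)(5 10 7)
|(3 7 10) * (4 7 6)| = 5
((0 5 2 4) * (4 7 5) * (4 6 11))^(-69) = ((0 6 11 4)(2 7 5))^(-69) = (0 4 11 6)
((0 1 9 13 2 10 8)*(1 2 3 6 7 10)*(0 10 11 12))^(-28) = ((0 2 1 9 13 3 6 7 11 12)(8 10))^(-28) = (0 1 13 6 11)(2 9 3 7 12)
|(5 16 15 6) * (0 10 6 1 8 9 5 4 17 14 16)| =12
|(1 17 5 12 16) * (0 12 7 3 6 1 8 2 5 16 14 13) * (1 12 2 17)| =|(0 2 5 7 3 6 12 14 13)(8 17 16)| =9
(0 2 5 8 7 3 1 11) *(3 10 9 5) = [2, 11, 3, 1, 4, 8, 6, 10, 7, 5, 9, 0] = (0 2 3 1 11)(5 8 7 10 9)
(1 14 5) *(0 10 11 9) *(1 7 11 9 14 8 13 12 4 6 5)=(0 10 9)(1 8 13 12 4 6 5 7 11 14)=[10, 8, 2, 3, 6, 7, 5, 11, 13, 0, 9, 14, 4, 12, 1]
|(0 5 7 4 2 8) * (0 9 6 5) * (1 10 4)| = |(1 10 4 2 8 9 6 5 7)| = 9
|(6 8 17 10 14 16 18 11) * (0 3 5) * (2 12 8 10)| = 12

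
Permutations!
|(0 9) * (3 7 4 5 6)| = 10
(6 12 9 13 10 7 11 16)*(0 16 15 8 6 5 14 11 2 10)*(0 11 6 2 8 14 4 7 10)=[16, 1, 0, 3, 7, 4, 12, 8, 2, 13, 10, 15, 9, 11, 6, 14, 5]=(0 16 5 4 7 8 2)(6 12 9 13 11 15 14)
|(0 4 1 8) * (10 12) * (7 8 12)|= |(0 4 1 12 10 7 8)|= 7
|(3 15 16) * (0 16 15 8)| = |(0 16 3 8)| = 4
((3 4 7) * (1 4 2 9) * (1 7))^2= ((1 4)(2 9 7 3))^2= (2 7)(3 9)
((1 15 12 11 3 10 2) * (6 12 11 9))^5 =(1 2 10 3 11 15)(6 9 12)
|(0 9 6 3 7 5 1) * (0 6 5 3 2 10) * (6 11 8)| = 18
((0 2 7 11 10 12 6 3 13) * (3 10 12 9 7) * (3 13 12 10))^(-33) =(13)(7 9 10 11)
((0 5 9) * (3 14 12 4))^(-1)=(0 9 5)(3 4 12 14)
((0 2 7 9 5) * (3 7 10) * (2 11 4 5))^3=((0 11 4 5)(2 10 3 7 9))^3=(0 5 4 11)(2 7 10 9 3)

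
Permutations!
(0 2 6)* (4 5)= (0 2 6)(4 5)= [2, 1, 6, 3, 5, 4, 0]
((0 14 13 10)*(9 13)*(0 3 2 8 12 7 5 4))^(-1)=((0 14 9 13 10 3 2 8 12 7 5 4))^(-1)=(0 4 5 7 12 8 2 3 10 13 9 14)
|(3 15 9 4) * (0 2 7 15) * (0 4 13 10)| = 14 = |(0 2 7 15 9 13 10)(3 4)|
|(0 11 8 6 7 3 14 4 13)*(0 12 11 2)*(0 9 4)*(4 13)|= 11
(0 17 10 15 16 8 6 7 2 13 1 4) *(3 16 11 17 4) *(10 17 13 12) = (17)(0 4)(1 3 16 8 6 7 2 12 10 15 11 13) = [4, 3, 12, 16, 0, 5, 7, 2, 6, 9, 15, 13, 10, 1, 14, 11, 8, 17]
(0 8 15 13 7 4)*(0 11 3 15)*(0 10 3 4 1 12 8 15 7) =(0 15 13)(1 12 8 10 3 7)(4 11) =[15, 12, 2, 7, 11, 5, 6, 1, 10, 9, 3, 4, 8, 0, 14, 13]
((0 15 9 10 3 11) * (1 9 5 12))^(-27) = ((0 15 5 12 1 9 10 3 11))^(-27) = (15)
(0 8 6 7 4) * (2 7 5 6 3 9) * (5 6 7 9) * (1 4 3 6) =(0 8 6 1 4)(2 9)(3 5 7) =[8, 4, 9, 5, 0, 7, 1, 3, 6, 2]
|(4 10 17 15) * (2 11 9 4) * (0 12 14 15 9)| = 12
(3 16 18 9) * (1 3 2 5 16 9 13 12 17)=[0, 3, 5, 9, 4, 16, 6, 7, 8, 2, 10, 11, 17, 12, 14, 15, 18, 1, 13]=(1 3 9 2 5 16 18 13 12 17)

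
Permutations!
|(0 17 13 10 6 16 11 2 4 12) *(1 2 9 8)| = |(0 17 13 10 6 16 11 9 8 1 2 4 12)| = 13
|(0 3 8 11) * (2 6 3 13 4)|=8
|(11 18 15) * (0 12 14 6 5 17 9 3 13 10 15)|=13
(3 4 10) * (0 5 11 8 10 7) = (0 5 11 8 10 3 4 7) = [5, 1, 2, 4, 7, 11, 6, 0, 10, 9, 3, 8]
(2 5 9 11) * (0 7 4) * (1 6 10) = (0 7 4)(1 6 10)(2 5 9 11) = [7, 6, 5, 3, 0, 9, 10, 4, 8, 11, 1, 2]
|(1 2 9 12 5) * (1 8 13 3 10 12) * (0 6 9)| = |(0 6 9 1 2)(3 10 12 5 8 13)| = 30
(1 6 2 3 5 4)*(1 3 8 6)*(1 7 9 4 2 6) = [0, 7, 8, 5, 3, 2, 6, 9, 1, 4] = (1 7 9 4 3 5 2 8)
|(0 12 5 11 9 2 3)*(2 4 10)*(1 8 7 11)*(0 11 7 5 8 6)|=|(0 12 8 5 1 6)(2 3 11 9 4 10)|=6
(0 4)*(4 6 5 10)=(0 6 5 10 4)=[6, 1, 2, 3, 0, 10, 5, 7, 8, 9, 4]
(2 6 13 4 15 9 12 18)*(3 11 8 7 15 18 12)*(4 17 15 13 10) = (2 6 10 4 18)(3 11 8 7 13 17 15 9) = [0, 1, 6, 11, 18, 5, 10, 13, 7, 3, 4, 8, 12, 17, 14, 9, 16, 15, 2]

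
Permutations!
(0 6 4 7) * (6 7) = [7, 1, 2, 3, 6, 5, 4, 0] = (0 7)(4 6)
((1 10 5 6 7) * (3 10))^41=((1 3 10 5 6 7))^41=(1 7 6 5 10 3)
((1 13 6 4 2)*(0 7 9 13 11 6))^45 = ((0 7 9 13)(1 11 6 4 2))^45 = (0 7 9 13)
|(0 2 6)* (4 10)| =6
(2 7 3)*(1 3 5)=[0, 3, 7, 2, 4, 1, 6, 5]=(1 3 2 7 5)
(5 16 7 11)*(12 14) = (5 16 7 11)(12 14) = [0, 1, 2, 3, 4, 16, 6, 11, 8, 9, 10, 5, 14, 13, 12, 15, 7]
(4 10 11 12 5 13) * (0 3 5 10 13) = (0 3 5)(4 13)(10 11 12) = [3, 1, 2, 5, 13, 0, 6, 7, 8, 9, 11, 12, 10, 4]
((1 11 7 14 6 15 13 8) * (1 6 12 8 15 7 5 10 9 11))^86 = ((5 10 9 11)(6 7 14 12 8)(13 15))^86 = (15)(5 9)(6 7 14 12 8)(10 11)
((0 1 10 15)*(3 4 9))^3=(0 15 10 1)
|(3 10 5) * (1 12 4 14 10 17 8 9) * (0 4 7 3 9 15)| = 13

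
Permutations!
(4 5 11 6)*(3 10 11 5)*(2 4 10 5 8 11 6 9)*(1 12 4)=[0, 12, 1, 5, 3, 8, 10, 7, 11, 2, 6, 9, 4]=(1 12 4 3 5 8 11 9 2)(6 10)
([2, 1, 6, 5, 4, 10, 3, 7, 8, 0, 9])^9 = (0 6 5 9 2 3 10)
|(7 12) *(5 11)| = 2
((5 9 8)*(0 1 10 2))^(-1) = (0 2 10 1)(5 8 9)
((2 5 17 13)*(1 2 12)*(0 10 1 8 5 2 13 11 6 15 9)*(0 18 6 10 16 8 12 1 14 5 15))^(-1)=(0 6 18 9 15 8 16)(1 13)(5 14 10 11 17)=((0 16 8 15 9 18 6)(1 13)(5 17 11 10 14))^(-1)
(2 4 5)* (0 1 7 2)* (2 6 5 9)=(0 1 7 6 5)(2 4 9)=[1, 7, 4, 3, 9, 0, 5, 6, 8, 2]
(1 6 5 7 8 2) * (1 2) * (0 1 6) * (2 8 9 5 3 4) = [1, 0, 8, 4, 2, 7, 3, 9, 6, 5] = (0 1)(2 8 6 3 4)(5 7 9)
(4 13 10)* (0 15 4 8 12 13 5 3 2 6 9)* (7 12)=(0 15 4 5 3 2 6 9)(7 12 13 10 8)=[15, 1, 6, 2, 5, 3, 9, 12, 7, 0, 8, 11, 13, 10, 14, 4]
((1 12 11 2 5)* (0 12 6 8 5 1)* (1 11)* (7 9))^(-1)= ((0 12 1 6 8 5)(2 11)(7 9))^(-1)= (0 5 8 6 1 12)(2 11)(7 9)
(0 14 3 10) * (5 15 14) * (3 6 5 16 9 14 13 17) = (0 16 9 14 6 5 15 13 17 3 10) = [16, 1, 2, 10, 4, 15, 5, 7, 8, 14, 0, 11, 12, 17, 6, 13, 9, 3]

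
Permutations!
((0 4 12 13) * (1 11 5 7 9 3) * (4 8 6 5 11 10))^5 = ((0 8 6 5 7 9 3 1 10 4 12 13))^5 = (0 9 12 5 10 8 3 13 7 4 6 1)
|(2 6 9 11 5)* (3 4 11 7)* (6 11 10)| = |(2 11 5)(3 4 10 6 9 7)| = 6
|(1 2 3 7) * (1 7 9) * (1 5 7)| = 6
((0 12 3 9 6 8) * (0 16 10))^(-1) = (0 10 16 8 6 9 3 12)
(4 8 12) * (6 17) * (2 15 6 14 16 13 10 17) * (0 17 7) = [17, 1, 15, 3, 8, 5, 2, 0, 12, 9, 7, 11, 4, 10, 16, 6, 13, 14] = (0 17 14 16 13 10 7)(2 15 6)(4 8 12)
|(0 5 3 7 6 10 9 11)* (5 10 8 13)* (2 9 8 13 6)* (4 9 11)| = |(0 10 8 6 13 5 3 7 2 11)(4 9)| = 10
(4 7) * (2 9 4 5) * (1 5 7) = (1 5 2 9 4) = [0, 5, 9, 3, 1, 2, 6, 7, 8, 4]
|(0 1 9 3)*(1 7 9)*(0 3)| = 3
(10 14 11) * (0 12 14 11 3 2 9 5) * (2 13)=(0 12 14 3 13 2 9 5)(10 11)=[12, 1, 9, 13, 4, 0, 6, 7, 8, 5, 11, 10, 14, 2, 3]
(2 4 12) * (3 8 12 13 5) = [0, 1, 4, 8, 13, 3, 6, 7, 12, 9, 10, 11, 2, 5] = (2 4 13 5 3 8 12)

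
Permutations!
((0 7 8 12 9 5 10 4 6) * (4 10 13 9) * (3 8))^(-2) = ((0 7 3 8 12 4 6)(5 13 9))^(-2) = (0 4 8 7 6 12 3)(5 13 9)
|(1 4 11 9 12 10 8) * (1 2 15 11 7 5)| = |(1 4 7 5)(2 15 11 9 12 10 8)| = 28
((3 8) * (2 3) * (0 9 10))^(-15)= (10)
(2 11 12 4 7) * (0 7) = [7, 1, 11, 3, 0, 5, 6, 2, 8, 9, 10, 12, 4] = (0 7 2 11 12 4)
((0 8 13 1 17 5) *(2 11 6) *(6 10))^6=(17)(2 10)(6 11)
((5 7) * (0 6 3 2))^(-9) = ((0 6 3 2)(5 7))^(-9) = (0 2 3 6)(5 7)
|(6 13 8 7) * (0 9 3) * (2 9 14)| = 20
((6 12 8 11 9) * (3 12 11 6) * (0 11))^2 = (0 9 12 6 11 3 8)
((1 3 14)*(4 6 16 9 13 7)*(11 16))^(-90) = (4 6 11 16 9 13 7)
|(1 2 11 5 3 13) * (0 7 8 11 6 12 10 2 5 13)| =8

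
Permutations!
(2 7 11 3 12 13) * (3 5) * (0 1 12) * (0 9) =[1, 12, 7, 9, 4, 3, 6, 11, 8, 0, 10, 5, 13, 2] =(0 1 12 13 2 7 11 5 3 9)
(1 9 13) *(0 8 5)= (0 8 5)(1 9 13)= [8, 9, 2, 3, 4, 0, 6, 7, 5, 13, 10, 11, 12, 1]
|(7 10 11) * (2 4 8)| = |(2 4 8)(7 10 11)| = 3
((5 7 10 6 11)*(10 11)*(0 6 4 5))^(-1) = ((0 6 10 4 5 7 11))^(-1) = (0 11 7 5 4 10 6)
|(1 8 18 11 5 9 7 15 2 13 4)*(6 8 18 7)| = |(1 18 11 5 9 6 8 7 15 2 13 4)| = 12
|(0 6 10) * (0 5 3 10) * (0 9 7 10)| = 7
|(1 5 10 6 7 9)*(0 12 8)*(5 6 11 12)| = |(0 5 10 11 12 8)(1 6 7 9)| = 12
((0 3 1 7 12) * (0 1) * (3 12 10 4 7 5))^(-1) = (0 3 5 1 12)(4 10 7)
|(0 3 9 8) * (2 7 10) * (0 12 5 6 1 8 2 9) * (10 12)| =18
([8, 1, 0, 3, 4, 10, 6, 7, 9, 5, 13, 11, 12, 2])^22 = (0 8 9 5 10 13 2)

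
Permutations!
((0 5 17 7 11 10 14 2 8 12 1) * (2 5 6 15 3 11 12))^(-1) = (0 1 12 7 17 5 14 10 11 3 15 6)(2 8)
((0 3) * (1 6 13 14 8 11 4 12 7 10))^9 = (0 3)(1 10 7 12 4 11 8 14 13 6)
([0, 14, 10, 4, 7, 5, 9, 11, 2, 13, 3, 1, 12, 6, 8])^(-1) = (1 11 7 4 3 10 2 8 14)(6 13 9)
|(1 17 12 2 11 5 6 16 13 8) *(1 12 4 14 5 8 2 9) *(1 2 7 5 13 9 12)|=|(1 17 4 14 13 7 5 6 16 9 2 11 8)|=13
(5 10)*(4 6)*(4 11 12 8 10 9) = (4 6 11 12 8 10 5 9) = [0, 1, 2, 3, 6, 9, 11, 7, 10, 4, 5, 12, 8]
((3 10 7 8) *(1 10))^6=(1 10 7 8 3)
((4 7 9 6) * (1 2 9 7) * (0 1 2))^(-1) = (0 1)(2 4 6 9)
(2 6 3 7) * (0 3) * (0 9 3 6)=(0 6 9 3 7 2)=[6, 1, 0, 7, 4, 5, 9, 2, 8, 3]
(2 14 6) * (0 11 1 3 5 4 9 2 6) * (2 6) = (0 11 1 3 5 4 9 6 2 14) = [11, 3, 14, 5, 9, 4, 2, 7, 8, 6, 10, 1, 12, 13, 0]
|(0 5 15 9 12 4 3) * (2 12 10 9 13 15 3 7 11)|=30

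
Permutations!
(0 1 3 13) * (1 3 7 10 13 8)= (0 3 8 1 7 10 13)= [3, 7, 2, 8, 4, 5, 6, 10, 1, 9, 13, 11, 12, 0]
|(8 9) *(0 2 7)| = 6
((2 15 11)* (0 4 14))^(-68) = ((0 4 14)(2 15 11))^(-68) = (0 4 14)(2 15 11)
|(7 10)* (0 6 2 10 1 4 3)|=8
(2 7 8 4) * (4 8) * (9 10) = (2 7 4)(9 10) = [0, 1, 7, 3, 2, 5, 6, 4, 8, 10, 9]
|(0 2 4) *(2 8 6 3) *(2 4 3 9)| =7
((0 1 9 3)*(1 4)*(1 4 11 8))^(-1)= (0 3 9 1 8 11)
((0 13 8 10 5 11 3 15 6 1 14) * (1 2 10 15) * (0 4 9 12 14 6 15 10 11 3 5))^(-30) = (15)(0 8)(4 12)(9 14)(10 13)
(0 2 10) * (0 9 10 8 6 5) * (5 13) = (0 2 8 6 13 5)(9 10) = [2, 1, 8, 3, 4, 0, 13, 7, 6, 10, 9, 11, 12, 5]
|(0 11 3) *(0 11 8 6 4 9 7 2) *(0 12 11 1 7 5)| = 6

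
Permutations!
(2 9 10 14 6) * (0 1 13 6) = (0 1 13 6 2 9 10 14) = [1, 13, 9, 3, 4, 5, 2, 7, 8, 10, 14, 11, 12, 6, 0]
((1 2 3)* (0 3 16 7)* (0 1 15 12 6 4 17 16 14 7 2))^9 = (0 14 17 12)(1 2 4 15)(3 7 16 6)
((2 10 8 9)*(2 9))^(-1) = ((2 10 8))^(-1) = (2 8 10)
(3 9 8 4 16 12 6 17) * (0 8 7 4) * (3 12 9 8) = (0 3 8)(4 16 9 7)(6 17 12) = [3, 1, 2, 8, 16, 5, 17, 4, 0, 7, 10, 11, 6, 13, 14, 15, 9, 12]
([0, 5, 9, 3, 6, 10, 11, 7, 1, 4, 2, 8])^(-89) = [0, 5, 9, 3, 6, 10, 11, 7, 1, 4, 2, 8]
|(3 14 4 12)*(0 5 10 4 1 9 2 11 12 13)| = 35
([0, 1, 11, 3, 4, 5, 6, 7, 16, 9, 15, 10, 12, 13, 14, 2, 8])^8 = (16)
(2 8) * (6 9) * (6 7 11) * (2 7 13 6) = (2 8 7 11)(6 9 13) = [0, 1, 8, 3, 4, 5, 9, 11, 7, 13, 10, 2, 12, 6]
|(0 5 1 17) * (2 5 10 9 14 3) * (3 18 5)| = |(0 10 9 14 18 5 1 17)(2 3)| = 8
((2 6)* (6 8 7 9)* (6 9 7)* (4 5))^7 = ((9)(2 8 6)(4 5))^7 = (9)(2 8 6)(4 5)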